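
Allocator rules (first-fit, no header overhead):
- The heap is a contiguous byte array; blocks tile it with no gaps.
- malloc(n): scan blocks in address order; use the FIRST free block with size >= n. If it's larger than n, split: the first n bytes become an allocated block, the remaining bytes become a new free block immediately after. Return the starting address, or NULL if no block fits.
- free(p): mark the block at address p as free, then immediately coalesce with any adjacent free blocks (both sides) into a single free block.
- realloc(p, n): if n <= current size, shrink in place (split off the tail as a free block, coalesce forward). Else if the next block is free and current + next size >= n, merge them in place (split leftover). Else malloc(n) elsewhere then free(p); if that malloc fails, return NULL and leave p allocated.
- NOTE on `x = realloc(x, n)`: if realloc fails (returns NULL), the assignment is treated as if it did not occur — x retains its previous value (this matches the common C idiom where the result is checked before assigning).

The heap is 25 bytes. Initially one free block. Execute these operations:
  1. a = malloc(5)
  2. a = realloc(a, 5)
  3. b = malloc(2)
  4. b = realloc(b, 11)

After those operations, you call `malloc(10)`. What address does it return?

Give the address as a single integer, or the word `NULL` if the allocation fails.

Op 1: a = malloc(5) -> a = 0; heap: [0-4 ALLOC][5-24 FREE]
Op 2: a = realloc(a, 5) -> a = 0; heap: [0-4 ALLOC][5-24 FREE]
Op 3: b = malloc(2) -> b = 5; heap: [0-4 ALLOC][5-6 ALLOC][7-24 FREE]
Op 4: b = realloc(b, 11) -> b = 5; heap: [0-4 ALLOC][5-15 ALLOC][16-24 FREE]
malloc(10): first-fit scan over [0-4 ALLOC][5-15 ALLOC][16-24 FREE] -> NULL

Answer: NULL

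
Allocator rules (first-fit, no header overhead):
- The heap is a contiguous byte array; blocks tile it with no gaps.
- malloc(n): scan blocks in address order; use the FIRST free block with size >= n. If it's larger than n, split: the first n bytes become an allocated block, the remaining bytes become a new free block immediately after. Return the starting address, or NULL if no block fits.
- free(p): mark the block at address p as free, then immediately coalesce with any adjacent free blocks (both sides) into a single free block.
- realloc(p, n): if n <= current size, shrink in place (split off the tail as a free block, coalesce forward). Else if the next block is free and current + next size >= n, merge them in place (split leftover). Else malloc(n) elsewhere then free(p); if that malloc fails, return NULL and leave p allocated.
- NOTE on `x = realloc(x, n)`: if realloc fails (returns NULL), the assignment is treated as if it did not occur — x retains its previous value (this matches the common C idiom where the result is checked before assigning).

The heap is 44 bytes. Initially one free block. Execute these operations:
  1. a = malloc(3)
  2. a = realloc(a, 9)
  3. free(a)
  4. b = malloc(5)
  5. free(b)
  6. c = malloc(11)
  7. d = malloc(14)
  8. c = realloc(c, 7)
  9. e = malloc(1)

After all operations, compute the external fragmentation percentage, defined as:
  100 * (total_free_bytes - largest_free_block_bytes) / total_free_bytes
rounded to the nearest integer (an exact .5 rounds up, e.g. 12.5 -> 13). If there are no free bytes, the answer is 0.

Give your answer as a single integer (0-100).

Answer: 14

Derivation:
Op 1: a = malloc(3) -> a = 0; heap: [0-2 ALLOC][3-43 FREE]
Op 2: a = realloc(a, 9) -> a = 0; heap: [0-8 ALLOC][9-43 FREE]
Op 3: free(a) -> (freed a); heap: [0-43 FREE]
Op 4: b = malloc(5) -> b = 0; heap: [0-4 ALLOC][5-43 FREE]
Op 5: free(b) -> (freed b); heap: [0-43 FREE]
Op 6: c = malloc(11) -> c = 0; heap: [0-10 ALLOC][11-43 FREE]
Op 7: d = malloc(14) -> d = 11; heap: [0-10 ALLOC][11-24 ALLOC][25-43 FREE]
Op 8: c = realloc(c, 7) -> c = 0; heap: [0-6 ALLOC][7-10 FREE][11-24 ALLOC][25-43 FREE]
Op 9: e = malloc(1) -> e = 7; heap: [0-6 ALLOC][7-7 ALLOC][8-10 FREE][11-24 ALLOC][25-43 FREE]
Free blocks: [3 19] total_free=22 largest=19 -> 100*(22-19)/22 = 300/22 ≈ 13.636 -> rounds to 14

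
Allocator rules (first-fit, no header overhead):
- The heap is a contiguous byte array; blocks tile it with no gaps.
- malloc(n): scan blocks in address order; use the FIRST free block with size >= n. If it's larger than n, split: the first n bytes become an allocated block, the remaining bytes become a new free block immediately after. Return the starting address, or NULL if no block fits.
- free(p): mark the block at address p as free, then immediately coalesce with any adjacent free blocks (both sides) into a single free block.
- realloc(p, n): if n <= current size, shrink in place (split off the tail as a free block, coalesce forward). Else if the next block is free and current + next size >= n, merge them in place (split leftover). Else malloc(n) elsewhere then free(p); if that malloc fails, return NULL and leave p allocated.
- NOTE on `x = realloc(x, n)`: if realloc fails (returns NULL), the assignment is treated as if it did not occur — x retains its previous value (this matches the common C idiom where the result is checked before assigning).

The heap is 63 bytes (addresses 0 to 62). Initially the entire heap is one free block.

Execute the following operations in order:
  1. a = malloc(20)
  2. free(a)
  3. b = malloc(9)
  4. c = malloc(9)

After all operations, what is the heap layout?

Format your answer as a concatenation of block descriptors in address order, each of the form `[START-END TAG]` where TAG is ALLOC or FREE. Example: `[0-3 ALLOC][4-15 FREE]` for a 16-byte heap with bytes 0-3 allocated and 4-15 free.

Answer: [0-8 ALLOC][9-17 ALLOC][18-62 FREE]

Derivation:
Op 1: a = malloc(20) -> a = 0; heap: [0-19 ALLOC][20-62 FREE]
Op 2: free(a) -> (freed a); heap: [0-62 FREE]
Op 3: b = malloc(9) -> b = 0; heap: [0-8 ALLOC][9-62 FREE]
Op 4: c = malloc(9) -> c = 9; heap: [0-8 ALLOC][9-17 ALLOC][18-62 FREE]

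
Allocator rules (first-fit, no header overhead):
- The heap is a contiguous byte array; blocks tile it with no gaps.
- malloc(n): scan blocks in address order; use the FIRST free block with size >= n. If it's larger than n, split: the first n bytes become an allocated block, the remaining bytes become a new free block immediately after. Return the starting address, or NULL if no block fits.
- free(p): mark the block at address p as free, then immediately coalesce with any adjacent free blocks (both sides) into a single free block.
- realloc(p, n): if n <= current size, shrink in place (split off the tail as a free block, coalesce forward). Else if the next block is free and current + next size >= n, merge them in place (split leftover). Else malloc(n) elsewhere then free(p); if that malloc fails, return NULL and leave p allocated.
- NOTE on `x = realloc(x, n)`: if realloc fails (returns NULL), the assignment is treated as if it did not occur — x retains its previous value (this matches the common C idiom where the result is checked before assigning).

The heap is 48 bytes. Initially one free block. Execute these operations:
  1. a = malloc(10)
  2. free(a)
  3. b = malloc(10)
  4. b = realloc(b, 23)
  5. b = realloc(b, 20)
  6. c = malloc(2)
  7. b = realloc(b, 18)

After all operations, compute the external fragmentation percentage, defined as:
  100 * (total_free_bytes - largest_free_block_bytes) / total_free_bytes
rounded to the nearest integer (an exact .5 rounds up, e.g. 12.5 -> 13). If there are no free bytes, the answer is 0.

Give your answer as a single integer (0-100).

Op 1: a = malloc(10) -> a = 0; heap: [0-9 ALLOC][10-47 FREE]
Op 2: free(a) -> (freed a); heap: [0-47 FREE]
Op 3: b = malloc(10) -> b = 0; heap: [0-9 ALLOC][10-47 FREE]
Op 4: b = realloc(b, 23) -> b = 0; heap: [0-22 ALLOC][23-47 FREE]
Op 5: b = realloc(b, 20) -> b = 0; heap: [0-19 ALLOC][20-47 FREE]
Op 6: c = malloc(2) -> c = 20; heap: [0-19 ALLOC][20-21 ALLOC][22-47 FREE]
Op 7: b = realloc(b, 18) -> b = 0; heap: [0-17 ALLOC][18-19 FREE][20-21 ALLOC][22-47 FREE]
Free blocks: [2 26] total_free=28 largest=26 -> 100*(28-26)/28 = 200/28 ≈ 7.143 -> rounds to 7

Answer: 7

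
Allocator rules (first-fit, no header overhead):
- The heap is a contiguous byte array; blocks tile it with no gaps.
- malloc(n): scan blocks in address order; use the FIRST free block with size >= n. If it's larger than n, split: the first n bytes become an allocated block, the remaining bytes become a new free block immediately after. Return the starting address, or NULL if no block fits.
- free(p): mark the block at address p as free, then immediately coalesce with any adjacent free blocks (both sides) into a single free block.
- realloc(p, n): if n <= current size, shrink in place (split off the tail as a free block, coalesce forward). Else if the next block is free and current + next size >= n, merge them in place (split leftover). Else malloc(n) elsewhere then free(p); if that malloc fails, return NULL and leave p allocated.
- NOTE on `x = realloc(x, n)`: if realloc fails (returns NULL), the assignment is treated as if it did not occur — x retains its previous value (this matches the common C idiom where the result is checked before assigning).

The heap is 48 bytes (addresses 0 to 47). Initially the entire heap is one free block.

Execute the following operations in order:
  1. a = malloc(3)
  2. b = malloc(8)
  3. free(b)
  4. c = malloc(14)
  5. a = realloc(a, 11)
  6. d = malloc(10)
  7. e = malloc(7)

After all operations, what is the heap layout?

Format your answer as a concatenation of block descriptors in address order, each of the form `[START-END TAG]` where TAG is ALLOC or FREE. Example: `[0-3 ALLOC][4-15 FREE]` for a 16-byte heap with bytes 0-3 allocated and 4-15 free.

Answer: [0-2 FREE][3-16 ALLOC][17-27 ALLOC][28-37 ALLOC][38-44 ALLOC][45-47 FREE]

Derivation:
Op 1: a = malloc(3) -> a = 0; heap: [0-2 ALLOC][3-47 FREE]
Op 2: b = malloc(8) -> b = 3; heap: [0-2 ALLOC][3-10 ALLOC][11-47 FREE]
Op 3: free(b) -> (freed b); heap: [0-2 ALLOC][3-47 FREE]
Op 4: c = malloc(14) -> c = 3; heap: [0-2 ALLOC][3-16 ALLOC][17-47 FREE]
Op 5: a = realloc(a, 11) -> a = 17; heap: [0-2 FREE][3-16 ALLOC][17-27 ALLOC][28-47 FREE]
Op 6: d = malloc(10) -> d = 28; heap: [0-2 FREE][3-16 ALLOC][17-27 ALLOC][28-37 ALLOC][38-47 FREE]
Op 7: e = malloc(7) -> e = 38; heap: [0-2 FREE][3-16 ALLOC][17-27 ALLOC][28-37 ALLOC][38-44 ALLOC][45-47 FREE]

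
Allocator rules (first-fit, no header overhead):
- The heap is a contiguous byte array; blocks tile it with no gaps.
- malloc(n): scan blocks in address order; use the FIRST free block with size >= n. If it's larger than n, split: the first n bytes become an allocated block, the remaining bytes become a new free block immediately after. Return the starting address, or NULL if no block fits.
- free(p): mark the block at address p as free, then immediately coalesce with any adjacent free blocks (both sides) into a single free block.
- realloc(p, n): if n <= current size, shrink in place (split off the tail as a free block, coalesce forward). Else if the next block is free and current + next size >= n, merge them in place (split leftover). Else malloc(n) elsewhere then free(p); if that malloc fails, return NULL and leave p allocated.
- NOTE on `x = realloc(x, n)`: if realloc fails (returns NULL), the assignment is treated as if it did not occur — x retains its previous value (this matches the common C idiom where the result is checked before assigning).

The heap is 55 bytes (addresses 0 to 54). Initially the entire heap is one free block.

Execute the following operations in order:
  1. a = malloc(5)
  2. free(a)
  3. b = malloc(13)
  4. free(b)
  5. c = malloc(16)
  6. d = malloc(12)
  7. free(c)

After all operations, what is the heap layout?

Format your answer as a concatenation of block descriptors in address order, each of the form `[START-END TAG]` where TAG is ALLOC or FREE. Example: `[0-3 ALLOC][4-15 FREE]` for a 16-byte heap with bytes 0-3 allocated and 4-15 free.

Answer: [0-15 FREE][16-27 ALLOC][28-54 FREE]

Derivation:
Op 1: a = malloc(5) -> a = 0; heap: [0-4 ALLOC][5-54 FREE]
Op 2: free(a) -> (freed a); heap: [0-54 FREE]
Op 3: b = malloc(13) -> b = 0; heap: [0-12 ALLOC][13-54 FREE]
Op 4: free(b) -> (freed b); heap: [0-54 FREE]
Op 5: c = malloc(16) -> c = 0; heap: [0-15 ALLOC][16-54 FREE]
Op 6: d = malloc(12) -> d = 16; heap: [0-15 ALLOC][16-27 ALLOC][28-54 FREE]
Op 7: free(c) -> (freed c); heap: [0-15 FREE][16-27 ALLOC][28-54 FREE]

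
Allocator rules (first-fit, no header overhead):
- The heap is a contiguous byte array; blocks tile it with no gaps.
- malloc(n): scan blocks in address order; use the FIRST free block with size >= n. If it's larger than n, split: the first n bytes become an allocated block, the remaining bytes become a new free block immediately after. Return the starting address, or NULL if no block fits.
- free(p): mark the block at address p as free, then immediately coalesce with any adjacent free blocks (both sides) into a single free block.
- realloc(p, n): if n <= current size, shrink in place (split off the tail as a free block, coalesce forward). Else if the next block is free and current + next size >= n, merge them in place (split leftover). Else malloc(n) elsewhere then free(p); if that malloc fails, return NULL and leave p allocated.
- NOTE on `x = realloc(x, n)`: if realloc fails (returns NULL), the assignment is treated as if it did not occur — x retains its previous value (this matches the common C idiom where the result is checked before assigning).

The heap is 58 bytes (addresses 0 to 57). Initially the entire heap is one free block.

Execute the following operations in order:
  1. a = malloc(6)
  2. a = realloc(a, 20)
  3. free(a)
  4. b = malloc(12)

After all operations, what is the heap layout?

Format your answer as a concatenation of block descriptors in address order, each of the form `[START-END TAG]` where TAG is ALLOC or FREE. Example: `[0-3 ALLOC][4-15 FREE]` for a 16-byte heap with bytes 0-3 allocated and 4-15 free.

Op 1: a = malloc(6) -> a = 0; heap: [0-5 ALLOC][6-57 FREE]
Op 2: a = realloc(a, 20) -> a = 0; heap: [0-19 ALLOC][20-57 FREE]
Op 3: free(a) -> (freed a); heap: [0-57 FREE]
Op 4: b = malloc(12) -> b = 0; heap: [0-11 ALLOC][12-57 FREE]

Answer: [0-11 ALLOC][12-57 FREE]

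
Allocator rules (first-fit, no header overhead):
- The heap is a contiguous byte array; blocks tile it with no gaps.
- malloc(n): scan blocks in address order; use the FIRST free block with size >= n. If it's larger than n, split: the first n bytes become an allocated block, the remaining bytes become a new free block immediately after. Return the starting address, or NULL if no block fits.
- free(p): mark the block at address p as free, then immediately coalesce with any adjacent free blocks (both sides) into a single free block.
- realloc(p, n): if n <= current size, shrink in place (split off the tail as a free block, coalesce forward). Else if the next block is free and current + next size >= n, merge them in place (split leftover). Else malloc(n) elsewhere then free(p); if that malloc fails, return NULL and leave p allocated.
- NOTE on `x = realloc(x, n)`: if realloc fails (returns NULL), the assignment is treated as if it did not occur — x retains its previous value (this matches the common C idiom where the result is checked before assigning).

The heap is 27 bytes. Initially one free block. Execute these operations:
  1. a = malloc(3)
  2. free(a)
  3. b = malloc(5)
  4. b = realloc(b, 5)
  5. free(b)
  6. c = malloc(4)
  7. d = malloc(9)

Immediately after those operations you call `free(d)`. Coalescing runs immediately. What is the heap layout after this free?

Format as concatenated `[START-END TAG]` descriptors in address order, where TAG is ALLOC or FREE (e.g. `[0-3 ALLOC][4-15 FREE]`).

Op 1: a = malloc(3) -> a = 0; heap: [0-2 ALLOC][3-26 FREE]
Op 2: free(a) -> (freed a); heap: [0-26 FREE]
Op 3: b = malloc(5) -> b = 0; heap: [0-4 ALLOC][5-26 FREE]
Op 4: b = realloc(b, 5) -> b = 0; heap: [0-4 ALLOC][5-26 FREE]
Op 5: free(b) -> (freed b); heap: [0-26 FREE]
Op 6: c = malloc(4) -> c = 0; heap: [0-3 ALLOC][4-26 FREE]
Op 7: d = malloc(9) -> d = 4; heap: [0-3 ALLOC][4-12 ALLOC][13-26 FREE]
free(d): d = 4 -> block [4-12 ALLOC]; mark free, coalesce with adjacent free neighbors -> [0-3 ALLOC][4-26 FREE]

Answer: [0-3 ALLOC][4-26 FREE]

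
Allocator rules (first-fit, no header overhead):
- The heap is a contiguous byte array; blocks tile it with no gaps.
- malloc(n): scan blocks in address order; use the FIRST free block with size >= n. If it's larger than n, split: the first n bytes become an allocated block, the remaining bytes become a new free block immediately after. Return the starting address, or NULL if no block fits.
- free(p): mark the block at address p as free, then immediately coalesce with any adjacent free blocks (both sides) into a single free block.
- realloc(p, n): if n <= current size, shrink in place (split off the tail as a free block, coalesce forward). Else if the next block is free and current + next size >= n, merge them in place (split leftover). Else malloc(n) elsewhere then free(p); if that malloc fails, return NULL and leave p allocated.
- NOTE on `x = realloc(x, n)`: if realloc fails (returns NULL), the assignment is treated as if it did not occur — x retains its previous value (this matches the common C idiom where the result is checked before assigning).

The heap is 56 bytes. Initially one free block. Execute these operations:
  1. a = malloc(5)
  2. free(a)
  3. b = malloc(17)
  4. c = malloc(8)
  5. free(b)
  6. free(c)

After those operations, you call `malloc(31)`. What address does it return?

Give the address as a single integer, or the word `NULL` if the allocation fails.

Answer: 0

Derivation:
Op 1: a = malloc(5) -> a = 0; heap: [0-4 ALLOC][5-55 FREE]
Op 2: free(a) -> (freed a); heap: [0-55 FREE]
Op 3: b = malloc(17) -> b = 0; heap: [0-16 ALLOC][17-55 FREE]
Op 4: c = malloc(8) -> c = 17; heap: [0-16 ALLOC][17-24 ALLOC][25-55 FREE]
Op 5: free(b) -> (freed b); heap: [0-16 FREE][17-24 ALLOC][25-55 FREE]
Op 6: free(c) -> (freed c); heap: [0-55 FREE]
malloc(31): first-fit scan over [0-55 FREE] -> 0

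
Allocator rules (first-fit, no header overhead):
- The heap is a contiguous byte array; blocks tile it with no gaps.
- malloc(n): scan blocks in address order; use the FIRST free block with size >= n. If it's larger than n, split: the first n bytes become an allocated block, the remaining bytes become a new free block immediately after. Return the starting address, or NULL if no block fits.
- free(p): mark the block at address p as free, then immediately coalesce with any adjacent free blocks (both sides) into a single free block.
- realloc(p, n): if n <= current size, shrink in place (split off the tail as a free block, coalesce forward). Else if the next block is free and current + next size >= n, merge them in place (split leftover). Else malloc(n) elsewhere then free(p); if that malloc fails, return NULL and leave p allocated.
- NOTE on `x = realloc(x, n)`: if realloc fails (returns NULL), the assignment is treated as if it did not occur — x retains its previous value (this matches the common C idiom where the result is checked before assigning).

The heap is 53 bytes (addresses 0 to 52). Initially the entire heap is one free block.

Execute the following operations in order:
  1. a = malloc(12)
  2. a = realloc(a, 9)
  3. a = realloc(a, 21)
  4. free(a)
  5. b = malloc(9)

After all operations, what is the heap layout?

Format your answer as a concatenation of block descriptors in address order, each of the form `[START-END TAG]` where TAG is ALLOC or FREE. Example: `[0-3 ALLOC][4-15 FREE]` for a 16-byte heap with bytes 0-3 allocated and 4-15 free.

Op 1: a = malloc(12) -> a = 0; heap: [0-11 ALLOC][12-52 FREE]
Op 2: a = realloc(a, 9) -> a = 0; heap: [0-8 ALLOC][9-52 FREE]
Op 3: a = realloc(a, 21) -> a = 0; heap: [0-20 ALLOC][21-52 FREE]
Op 4: free(a) -> (freed a); heap: [0-52 FREE]
Op 5: b = malloc(9) -> b = 0; heap: [0-8 ALLOC][9-52 FREE]

Answer: [0-8 ALLOC][9-52 FREE]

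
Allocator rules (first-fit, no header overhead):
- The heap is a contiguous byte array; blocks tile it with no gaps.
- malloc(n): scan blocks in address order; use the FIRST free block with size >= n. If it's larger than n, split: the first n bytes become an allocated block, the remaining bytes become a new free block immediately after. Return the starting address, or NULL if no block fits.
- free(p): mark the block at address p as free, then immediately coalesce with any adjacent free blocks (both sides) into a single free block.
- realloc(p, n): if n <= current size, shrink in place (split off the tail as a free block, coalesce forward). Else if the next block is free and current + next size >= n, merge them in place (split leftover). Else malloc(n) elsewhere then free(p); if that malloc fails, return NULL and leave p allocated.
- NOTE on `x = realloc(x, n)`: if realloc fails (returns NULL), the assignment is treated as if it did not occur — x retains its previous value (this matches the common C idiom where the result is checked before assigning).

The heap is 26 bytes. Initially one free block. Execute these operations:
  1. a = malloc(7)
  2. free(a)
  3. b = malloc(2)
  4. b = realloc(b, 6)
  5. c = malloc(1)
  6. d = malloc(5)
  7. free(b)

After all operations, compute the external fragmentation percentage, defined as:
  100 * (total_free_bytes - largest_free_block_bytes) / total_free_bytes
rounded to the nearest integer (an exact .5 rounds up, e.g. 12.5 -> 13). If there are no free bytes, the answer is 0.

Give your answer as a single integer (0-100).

Answer: 30

Derivation:
Op 1: a = malloc(7) -> a = 0; heap: [0-6 ALLOC][7-25 FREE]
Op 2: free(a) -> (freed a); heap: [0-25 FREE]
Op 3: b = malloc(2) -> b = 0; heap: [0-1 ALLOC][2-25 FREE]
Op 4: b = realloc(b, 6) -> b = 0; heap: [0-5 ALLOC][6-25 FREE]
Op 5: c = malloc(1) -> c = 6; heap: [0-5 ALLOC][6-6 ALLOC][7-25 FREE]
Op 6: d = malloc(5) -> d = 7; heap: [0-5 ALLOC][6-6 ALLOC][7-11 ALLOC][12-25 FREE]
Op 7: free(b) -> (freed b); heap: [0-5 FREE][6-6 ALLOC][7-11 ALLOC][12-25 FREE]
Free blocks: [6 14] total_free=20 largest=14 -> 100*(20-14)/20 = 600/20 = 30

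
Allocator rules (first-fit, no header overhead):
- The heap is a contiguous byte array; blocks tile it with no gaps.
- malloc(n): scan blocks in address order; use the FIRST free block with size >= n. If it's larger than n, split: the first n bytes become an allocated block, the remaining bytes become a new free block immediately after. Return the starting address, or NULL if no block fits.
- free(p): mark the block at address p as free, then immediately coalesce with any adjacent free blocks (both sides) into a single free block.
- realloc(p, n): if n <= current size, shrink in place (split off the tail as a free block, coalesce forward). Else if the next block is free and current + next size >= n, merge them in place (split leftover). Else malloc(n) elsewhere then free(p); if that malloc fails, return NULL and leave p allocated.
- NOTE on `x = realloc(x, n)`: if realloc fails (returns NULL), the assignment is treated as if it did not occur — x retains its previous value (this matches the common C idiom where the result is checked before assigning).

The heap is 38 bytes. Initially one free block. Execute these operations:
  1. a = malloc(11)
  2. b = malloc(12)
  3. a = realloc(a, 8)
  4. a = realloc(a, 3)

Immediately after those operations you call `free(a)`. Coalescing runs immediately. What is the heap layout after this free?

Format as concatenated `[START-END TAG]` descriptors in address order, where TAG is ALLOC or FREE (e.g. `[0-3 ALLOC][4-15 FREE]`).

Answer: [0-10 FREE][11-22 ALLOC][23-37 FREE]

Derivation:
Op 1: a = malloc(11) -> a = 0; heap: [0-10 ALLOC][11-37 FREE]
Op 2: b = malloc(12) -> b = 11; heap: [0-10 ALLOC][11-22 ALLOC][23-37 FREE]
Op 3: a = realloc(a, 8) -> a = 0; heap: [0-7 ALLOC][8-10 FREE][11-22 ALLOC][23-37 FREE]
Op 4: a = realloc(a, 3) -> a = 0; heap: [0-2 ALLOC][3-10 FREE][11-22 ALLOC][23-37 FREE]
free(a): a = 0 -> block [0-2 ALLOC]; mark free, coalesce with adjacent free neighbors -> [0-10 FREE][11-22 ALLOC][23-37 FREE]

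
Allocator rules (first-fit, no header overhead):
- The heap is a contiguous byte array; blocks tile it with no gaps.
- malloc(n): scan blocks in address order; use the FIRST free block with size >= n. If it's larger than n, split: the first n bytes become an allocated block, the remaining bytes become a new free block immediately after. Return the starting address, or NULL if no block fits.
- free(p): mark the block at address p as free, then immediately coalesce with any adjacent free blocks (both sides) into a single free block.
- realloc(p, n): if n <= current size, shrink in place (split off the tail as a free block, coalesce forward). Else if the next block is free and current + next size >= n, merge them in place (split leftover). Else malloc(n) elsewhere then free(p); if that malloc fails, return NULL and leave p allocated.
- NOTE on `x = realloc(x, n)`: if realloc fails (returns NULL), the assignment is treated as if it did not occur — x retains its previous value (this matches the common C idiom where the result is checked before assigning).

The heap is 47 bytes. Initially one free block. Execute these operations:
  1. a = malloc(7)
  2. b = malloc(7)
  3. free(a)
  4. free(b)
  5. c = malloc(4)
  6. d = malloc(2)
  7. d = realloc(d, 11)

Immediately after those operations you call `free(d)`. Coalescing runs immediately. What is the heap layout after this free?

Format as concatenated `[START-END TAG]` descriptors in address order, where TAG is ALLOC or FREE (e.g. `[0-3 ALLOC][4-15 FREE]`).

Op 1: a = malloc(7) -> a = 0; heap: [0-6 ALLOC][7-46 FREE]
Op 2: b = malloc(7) -> b = 7; heap: [0-6 ALLOC][7-13 ALLOC][14-46 FREE]
Op 3: free(a) -> (freed a); heap: [0-6 FREE][7-13 ALLOC][14-46 FREE]
Op 4: free(b) -> (freed b); heap: [0-46 FREE]
Op 5: c = malloc(4) -> c = 0; heap: [0-3 ALLOC][4-46 FREE]
Op 6: d = malloc(2) -> d = 4; heap: [0-3 ALLOC][4-5 ALLOC][6-46 FREE]
Op 7: d = realloc(d, 11) -> d = 4; heap: [0-3 ALLOC][4-14 ALLOC][15-46 FREE]
free(d): d = 4 -> block [4-14 ALLOC]; mark free, coalesce with adjacent free neighbors -> [0-3 ALLOC][4-46 FREE]

Answer: [0-3 ALLOC][4-46 FREE]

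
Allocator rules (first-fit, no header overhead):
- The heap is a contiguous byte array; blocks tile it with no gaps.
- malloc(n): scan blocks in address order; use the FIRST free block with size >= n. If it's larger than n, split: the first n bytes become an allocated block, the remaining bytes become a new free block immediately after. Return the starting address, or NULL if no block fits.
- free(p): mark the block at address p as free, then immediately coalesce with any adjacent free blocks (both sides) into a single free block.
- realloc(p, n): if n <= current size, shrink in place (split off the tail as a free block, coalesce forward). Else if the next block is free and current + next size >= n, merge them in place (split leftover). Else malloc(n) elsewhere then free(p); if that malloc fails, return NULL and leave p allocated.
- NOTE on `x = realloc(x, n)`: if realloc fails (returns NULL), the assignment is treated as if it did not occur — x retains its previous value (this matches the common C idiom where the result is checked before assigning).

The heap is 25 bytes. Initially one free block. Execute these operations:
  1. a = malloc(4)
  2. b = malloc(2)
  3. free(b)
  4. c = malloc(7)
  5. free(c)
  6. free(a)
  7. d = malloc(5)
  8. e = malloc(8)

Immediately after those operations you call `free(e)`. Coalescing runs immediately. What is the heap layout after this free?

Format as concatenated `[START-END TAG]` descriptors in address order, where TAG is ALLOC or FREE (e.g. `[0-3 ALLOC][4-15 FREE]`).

Answer: [0-4 ALLOC][5-24 FREE]

Derivation:
Op 1: a = malloc(4) -> a = 0; heap: [0-3 ALLOC][4-24 FREE]
Op 2: b = malloc(2) -> b = 4; heap: [0-3 ALLOC][4-5 ALLOC][6-24 FREE]
Op 3: free(b) -> (freed b); heap: [0-3 ALLOC][4-24 FREE]
Op 4: c = malloc(7) -> c = 4; heap: [0-3 ALLOC][4-10 ALLOC][11-24 FREE]
Op 5: free(c) -> (freed c); heap: [0-3 ALLOC][4-24 FREE]
Op 6: free(a) -> (freed a); heap: [0-24 FREE]
Op 7: d = malloc(5) -> d = 0; heap: [0-4 ALLOC][5-24 FREE]
Op 8: e = malloc(8) -> e = 5; heap: [0-4 ALLOC][5-12 ALLOC][13-24 FREE]
free(e): e = 5 -> block [5-12 ALLOC]; mark free, coalesce with adjacent free neighbors -> [0-4 ALLOC][5-24 FREE]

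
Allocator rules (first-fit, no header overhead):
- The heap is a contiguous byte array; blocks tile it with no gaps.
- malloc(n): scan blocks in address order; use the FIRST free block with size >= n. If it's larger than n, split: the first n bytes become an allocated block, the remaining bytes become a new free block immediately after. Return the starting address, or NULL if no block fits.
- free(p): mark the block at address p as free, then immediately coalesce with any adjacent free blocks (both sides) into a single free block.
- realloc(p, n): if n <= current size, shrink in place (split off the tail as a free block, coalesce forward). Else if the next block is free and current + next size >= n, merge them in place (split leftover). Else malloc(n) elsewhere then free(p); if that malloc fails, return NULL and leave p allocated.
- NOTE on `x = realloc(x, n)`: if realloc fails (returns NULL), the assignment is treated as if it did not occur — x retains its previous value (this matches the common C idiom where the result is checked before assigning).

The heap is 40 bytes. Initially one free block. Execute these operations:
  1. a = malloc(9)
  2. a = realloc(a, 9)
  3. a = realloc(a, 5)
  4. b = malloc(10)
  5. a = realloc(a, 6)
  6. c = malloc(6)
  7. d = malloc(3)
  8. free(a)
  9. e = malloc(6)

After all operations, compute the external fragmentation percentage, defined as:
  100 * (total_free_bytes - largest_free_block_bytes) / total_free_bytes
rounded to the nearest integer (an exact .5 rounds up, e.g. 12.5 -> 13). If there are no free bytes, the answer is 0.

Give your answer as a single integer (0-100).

Answer: 13

Derivation:
Op 1: a = malloc(9) -> a = 0; heap: [0-8 ALLOC][9-39 FREE]
Op 2: a = realloc(a, 9) -> a = 0; heap: [0-8 ALLOC][9-39 FREE]
Op 3: a = realloc(a, 5) -> a = 0; heap: [0-4 ALLOC][5-39 FREE]
Op 4: b = malloc(10) -> b = 5; heap: [0-4 ALLOC][5-14 ALLOC][15-39 FREE]
Op 5: a = realloc(a, 6) -> a = 15; heap: [0-4 FREE][5-14 ALLOC][15-20 ALLOC][21-39 FREE]
Op 6: c = malloc(6) -> c = 21; heap: [0-4 FREE][5-14 ALLOC][15-20 ALLOC][21-26 ALLOC][27-39 FREE]
Op 7: d = malloc(3) -> d = 0; heap: [0-2 ALLOC][3-4 FREE][5-14 ALLOC][15-20 ALLOC][21-26 ALLOC][27-39 FREE]
Op 8: free(a) -> (freed a); heap: [0-2 ALLOC][3-4 FREE][5-14 ALLOC][15-20 FREE][21-26 ALLOC][27-39 FREE]
Op 9: e = malloc(6) -> e = 15; heap: [0-2 ALLOC][3-4 FREE][5-14 ALLOC][15-20 ALLOC][21-26 ALLOC][27-39 FREE]
Free blocks: [2 13] total_free=15 largest=13 -> 100*(15-13)/15 = 200/15 ≈ 13.333 -> rounds to 13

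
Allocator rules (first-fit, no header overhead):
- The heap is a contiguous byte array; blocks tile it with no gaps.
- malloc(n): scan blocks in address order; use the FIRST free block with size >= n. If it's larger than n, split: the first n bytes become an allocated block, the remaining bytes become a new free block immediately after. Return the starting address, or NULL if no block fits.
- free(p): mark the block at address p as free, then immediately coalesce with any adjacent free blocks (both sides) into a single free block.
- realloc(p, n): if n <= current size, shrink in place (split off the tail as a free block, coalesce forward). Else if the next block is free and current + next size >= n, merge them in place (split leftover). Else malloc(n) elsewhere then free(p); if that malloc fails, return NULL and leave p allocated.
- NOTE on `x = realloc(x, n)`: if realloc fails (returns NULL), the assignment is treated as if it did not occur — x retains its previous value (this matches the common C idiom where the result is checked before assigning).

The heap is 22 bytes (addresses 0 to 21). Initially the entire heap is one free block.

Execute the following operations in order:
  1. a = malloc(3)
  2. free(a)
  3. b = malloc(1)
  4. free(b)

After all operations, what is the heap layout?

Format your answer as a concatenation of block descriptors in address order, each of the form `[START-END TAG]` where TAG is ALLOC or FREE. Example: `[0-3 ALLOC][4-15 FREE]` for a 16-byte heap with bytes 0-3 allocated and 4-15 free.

Op 1: a = malloc(3) -> a = 0; heap: [0-2 ALLOC][3-21 FREE]
Op 2: free(a) -> (freed a); heap: [0-21 FREE]
Op 3: b = malloc(1) -> b = 0; heap: [0-0 ALLOC][1-21 FREE]
Op 4: free(b) -> (freed b); heap: [0-21 FREE]

Answer: [0-21 FREE]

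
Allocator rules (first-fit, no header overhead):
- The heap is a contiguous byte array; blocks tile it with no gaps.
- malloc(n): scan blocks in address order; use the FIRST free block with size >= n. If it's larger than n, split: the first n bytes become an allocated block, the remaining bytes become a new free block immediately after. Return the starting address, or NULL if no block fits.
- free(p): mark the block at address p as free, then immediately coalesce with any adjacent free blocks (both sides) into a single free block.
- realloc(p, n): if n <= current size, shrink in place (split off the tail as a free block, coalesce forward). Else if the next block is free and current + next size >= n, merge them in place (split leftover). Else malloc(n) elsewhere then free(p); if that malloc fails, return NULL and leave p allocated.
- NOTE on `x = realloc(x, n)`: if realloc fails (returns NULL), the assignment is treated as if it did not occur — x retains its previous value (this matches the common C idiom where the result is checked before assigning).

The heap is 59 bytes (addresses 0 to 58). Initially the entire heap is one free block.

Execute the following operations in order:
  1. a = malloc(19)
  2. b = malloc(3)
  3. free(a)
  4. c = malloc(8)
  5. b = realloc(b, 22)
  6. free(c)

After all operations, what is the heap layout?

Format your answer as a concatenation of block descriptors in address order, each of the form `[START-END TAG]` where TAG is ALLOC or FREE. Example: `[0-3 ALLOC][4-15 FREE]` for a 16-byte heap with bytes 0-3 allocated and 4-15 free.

Op 1: a = malloc(19) -> a = 0; heap: [0-18 ALLOC][19-58 FREE]
Op 2: b = malloc(3) -> b = 19; heap: [0-18 ALLOC][19-21 ALLOC][22-58 FREE]
Op 3: free(a) -> (freed a); heap: [0-18 FREE][19-21 ALLOC][22-58 FREE]
Op 4: c = malloc(8) -> c = 0; heap: [0-7 ALLOC][8-18 FREE][19-21 ALLOC][22-58 FREE]
Op 5: b = realloc(b, 22) -> b = 19; heap: [0-7 ALLOC][8-18 FREE][19-40 ALLOC][41-58 FREE]
Op 6: free(c) -> (freed c); heap: [0-18 FREE][19-40 ALLOC][41-58 FREE]

Answer: [0-18 FREE][19-40 ALLOC][41-58 FREE]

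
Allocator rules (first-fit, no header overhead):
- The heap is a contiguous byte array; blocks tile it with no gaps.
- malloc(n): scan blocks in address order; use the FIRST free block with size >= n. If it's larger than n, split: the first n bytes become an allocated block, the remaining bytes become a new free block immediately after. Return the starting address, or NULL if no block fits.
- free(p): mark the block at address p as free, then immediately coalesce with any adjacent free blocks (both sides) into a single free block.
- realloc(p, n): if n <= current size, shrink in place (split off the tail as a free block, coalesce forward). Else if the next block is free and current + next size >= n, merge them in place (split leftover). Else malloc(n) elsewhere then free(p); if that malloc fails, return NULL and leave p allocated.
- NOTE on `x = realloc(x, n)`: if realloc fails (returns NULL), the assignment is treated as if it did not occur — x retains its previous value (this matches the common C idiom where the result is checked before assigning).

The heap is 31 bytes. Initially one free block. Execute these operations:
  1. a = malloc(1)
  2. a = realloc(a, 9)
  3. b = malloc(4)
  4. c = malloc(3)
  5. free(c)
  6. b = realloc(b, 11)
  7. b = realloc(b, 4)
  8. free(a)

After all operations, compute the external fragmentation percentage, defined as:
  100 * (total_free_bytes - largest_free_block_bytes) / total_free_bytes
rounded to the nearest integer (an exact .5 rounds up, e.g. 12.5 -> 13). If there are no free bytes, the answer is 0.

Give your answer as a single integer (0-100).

Op 1: a = malloc(1) -> a = 0; heap: [0-0 ALLOC][1-30 FREE]
Op 2: a = realloc(a, 9) -> a = 0; heap: [0-8 ALLOC][9-30 FREE]
Op 3: b = malloc(4) -> b = 9; heap: [0-8 ALLOC][9-12 ALLOC][13-30 FREE]
Op 4: c = malloc(3) -> c = 13; heap: [0-8 ALLOC][9-12 ALLOC][13-15 ALLOC][16-30 FREE]
Op 5: free(c) -> (freed c); heap: [0-8 ALLOC][9-12 ALLOC][13-30 FREE]
Op 6: b = realloc(b, 11) -> b = 9; heap: [0-8 ALLOC][9-19 ALLOC][20-30 FREE]
Op 7: b = realloc(b, 4) -> b = 9; heap: [0-8 ALLOC][9-12 ALLOC][13-30 FREE]
Op 8: free(a) -> (freed a); heap: [0-8 FREE][9-12 ALLOC][13-30 FREE]
Free blocks: [9 18] total_free=27 largest=18 -> 100*(27-18)/27 = 900/27 ≈ 33.333 -> rounds to 33

Answer: 33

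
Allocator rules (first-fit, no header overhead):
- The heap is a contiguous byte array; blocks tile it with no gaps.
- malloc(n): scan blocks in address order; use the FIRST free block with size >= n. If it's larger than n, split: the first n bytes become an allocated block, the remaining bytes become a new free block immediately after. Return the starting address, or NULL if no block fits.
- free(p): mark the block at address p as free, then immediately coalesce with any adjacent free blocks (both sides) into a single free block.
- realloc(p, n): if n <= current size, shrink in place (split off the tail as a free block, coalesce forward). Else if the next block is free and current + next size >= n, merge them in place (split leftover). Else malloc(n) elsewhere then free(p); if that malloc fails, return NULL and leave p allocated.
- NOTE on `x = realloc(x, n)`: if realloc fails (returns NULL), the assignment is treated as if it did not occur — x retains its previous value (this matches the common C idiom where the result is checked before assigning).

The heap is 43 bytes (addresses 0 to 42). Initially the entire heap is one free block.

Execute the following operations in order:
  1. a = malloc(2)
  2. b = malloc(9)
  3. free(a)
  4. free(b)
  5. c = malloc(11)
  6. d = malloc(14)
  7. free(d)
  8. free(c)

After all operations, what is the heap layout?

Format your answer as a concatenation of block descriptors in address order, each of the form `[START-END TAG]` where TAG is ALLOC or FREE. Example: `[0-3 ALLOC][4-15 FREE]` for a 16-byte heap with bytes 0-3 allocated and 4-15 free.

Answer: [0-42 FREE]

Derivation:
Op 1: a = malloc(2) -> a = 0; heap: [0-1 ALLOC][2-42 FREE]
Op 2: b = malloc(9) -> b = 2; heap: [0-1 ALLOC][2-10 ALLOC][11-42 FREE]
Op 3: free(a) -> (freed a); heap: [0-1 FREE][2-10 ALLOC][11-42 FREE]
Op 4: free(b) -> (freed b); heap: [0-42 FREE]
Op 5: c = malloc(11) -> c = 0; heap: [0-10 ALLOC][11-42 FREE]
Op 6: d = malloc(14) -> d = 11; heap: [0-10 ALLOC][11-24 ALLOC][25-42 FREE]
Op 7: free(d) -> (freed d); heap: [0-10 ALLOC][11-42 FREE]
Op 8: free(c) -> (freed c); heap: [0-42 FREE]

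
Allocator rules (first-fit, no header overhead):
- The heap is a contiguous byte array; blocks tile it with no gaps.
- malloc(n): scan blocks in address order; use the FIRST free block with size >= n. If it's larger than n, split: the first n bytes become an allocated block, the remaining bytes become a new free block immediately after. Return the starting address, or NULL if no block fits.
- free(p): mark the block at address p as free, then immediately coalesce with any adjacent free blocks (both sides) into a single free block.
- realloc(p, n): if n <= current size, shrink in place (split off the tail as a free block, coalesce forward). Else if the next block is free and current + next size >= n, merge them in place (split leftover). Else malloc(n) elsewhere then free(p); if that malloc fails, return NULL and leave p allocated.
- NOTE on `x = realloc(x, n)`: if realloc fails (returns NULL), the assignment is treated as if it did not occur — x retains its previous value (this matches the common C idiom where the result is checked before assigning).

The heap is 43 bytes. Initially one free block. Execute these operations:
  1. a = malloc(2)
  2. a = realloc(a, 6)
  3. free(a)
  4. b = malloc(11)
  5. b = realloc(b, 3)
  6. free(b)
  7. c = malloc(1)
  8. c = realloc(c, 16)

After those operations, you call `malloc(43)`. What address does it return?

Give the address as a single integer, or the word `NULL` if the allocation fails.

Answer: NULL

Derivation:
Op 1: a = malloc(2) -> a = 0; heap: [0-1 ALLOC][2-42 FREE]
Op 2: a = realloc(a, 6) -> a = 0; heap: [0-5 ALLOC][6-42 FREE]
Op 3: free(a) -> (freed a); heap: [0-42 FREE]
Op 4: b = malloc(11) -> b = 0; heap: [0-10 ALLOC][11-42 FREE]
Op 5: b = realloc(b, 3) -> b = 0; heap: [0-2 ALLOC][3-42 FREE]
Op 6: free(b) -> (freed b); heap: [0-42 FREE]
Op 7: c = malloc(1) -> c = 0; heap: [0-0 ALLOC][1-42 FREE]
Op 8: c = realloc(c, 16) -> c = 0; heap: [0-15 ALLOC][16-42 FREE]
malloc(43): first-fit scan over [0-15 ALLOC][16-42 FREE] -> NULL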